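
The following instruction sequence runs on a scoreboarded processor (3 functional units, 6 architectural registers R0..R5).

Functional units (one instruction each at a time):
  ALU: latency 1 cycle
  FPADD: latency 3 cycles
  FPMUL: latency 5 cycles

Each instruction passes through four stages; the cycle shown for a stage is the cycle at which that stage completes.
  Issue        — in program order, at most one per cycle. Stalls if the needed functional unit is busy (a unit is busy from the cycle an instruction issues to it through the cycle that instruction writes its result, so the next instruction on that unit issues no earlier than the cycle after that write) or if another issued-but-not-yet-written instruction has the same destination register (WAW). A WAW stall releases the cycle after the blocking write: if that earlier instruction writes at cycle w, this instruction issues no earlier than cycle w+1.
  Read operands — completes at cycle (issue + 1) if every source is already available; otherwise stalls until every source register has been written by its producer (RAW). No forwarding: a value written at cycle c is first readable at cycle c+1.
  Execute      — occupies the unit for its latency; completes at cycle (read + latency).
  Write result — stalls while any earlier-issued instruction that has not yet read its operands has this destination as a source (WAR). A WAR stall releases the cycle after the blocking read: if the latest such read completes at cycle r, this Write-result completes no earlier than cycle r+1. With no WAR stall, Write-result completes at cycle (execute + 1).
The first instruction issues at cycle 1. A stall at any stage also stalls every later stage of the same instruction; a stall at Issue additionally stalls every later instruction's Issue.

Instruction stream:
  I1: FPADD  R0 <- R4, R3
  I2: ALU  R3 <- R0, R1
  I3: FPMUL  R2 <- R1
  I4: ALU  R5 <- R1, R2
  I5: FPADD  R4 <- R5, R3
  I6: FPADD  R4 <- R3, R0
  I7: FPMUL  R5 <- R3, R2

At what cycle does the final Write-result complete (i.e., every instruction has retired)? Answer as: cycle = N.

cycle = 27

[1] I1 dispatched to FPADD
[2] I1 operands ready | I2 dispatched to ALU
[3] I3 dispatched to FPMUL
[4] I3 operands ready
[5] I1 complete
[6] R0←I1
[7] I2 operands ready
[8] I2 complete
[9] R3←I2 | I3 complete
[10] R2←I3 | I4 dispatched to ALU
[11] I4 operands ready | I5 dispatched to FPADD
[12] I4 complete
[13] R5←I4
[14] I5 operands ready
[17] I5 complete
[18] R4←I5
[19] I6 dispatched to FPADD
[20] I6 operands ready | I7 dispatched to FPMUL
[21] I7 operands ready
[23] I6 complete
[24] R4←I6
[26] I7 complete
[27] R5←I7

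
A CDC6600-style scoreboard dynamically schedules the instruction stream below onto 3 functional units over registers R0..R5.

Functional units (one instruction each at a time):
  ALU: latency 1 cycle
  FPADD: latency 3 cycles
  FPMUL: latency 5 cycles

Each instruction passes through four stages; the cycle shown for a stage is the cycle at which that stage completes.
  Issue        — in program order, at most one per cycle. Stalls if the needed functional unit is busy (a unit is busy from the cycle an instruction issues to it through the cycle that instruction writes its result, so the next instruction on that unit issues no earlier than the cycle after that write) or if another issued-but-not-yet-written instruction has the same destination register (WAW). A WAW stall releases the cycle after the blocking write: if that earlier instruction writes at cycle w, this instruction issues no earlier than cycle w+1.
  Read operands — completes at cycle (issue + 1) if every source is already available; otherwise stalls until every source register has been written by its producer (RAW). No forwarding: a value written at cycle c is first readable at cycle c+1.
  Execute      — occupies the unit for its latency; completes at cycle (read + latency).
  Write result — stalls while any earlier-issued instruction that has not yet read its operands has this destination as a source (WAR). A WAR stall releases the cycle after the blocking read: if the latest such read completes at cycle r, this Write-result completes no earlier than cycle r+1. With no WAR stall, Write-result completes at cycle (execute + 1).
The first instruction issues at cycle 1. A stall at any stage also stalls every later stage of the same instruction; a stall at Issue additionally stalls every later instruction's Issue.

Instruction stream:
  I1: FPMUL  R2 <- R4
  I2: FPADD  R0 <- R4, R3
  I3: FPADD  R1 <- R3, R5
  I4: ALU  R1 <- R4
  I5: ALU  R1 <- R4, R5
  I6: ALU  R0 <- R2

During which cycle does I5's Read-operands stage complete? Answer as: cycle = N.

[1] issue I1 (FPMUL)
[2] I1 read-ops · issue I2 (FPADD)
[3] I2 read-ops
[6] I2 finished on FPADD
[7] I1 finished on FPMUL · I2→R0
[8] I1→R2 · issue I3 (FPADD)
[9] I3 read-ops
[12] I3 finished on FPADD
[13] I3→R1
[14] issue I4 (ALU)
[15] I4 read-ops
[16] I4 finished on ALU
[17] I4→R1
[18] issue I5 (ALU)
[19] I5 read-ops
[20] I5 finished on ALU
[21] I5→R1
[22] issue I6 (ALU)
[23] I6 read-ops
[24] I6 finished on ALU
[25] I6→R0

cycle = 19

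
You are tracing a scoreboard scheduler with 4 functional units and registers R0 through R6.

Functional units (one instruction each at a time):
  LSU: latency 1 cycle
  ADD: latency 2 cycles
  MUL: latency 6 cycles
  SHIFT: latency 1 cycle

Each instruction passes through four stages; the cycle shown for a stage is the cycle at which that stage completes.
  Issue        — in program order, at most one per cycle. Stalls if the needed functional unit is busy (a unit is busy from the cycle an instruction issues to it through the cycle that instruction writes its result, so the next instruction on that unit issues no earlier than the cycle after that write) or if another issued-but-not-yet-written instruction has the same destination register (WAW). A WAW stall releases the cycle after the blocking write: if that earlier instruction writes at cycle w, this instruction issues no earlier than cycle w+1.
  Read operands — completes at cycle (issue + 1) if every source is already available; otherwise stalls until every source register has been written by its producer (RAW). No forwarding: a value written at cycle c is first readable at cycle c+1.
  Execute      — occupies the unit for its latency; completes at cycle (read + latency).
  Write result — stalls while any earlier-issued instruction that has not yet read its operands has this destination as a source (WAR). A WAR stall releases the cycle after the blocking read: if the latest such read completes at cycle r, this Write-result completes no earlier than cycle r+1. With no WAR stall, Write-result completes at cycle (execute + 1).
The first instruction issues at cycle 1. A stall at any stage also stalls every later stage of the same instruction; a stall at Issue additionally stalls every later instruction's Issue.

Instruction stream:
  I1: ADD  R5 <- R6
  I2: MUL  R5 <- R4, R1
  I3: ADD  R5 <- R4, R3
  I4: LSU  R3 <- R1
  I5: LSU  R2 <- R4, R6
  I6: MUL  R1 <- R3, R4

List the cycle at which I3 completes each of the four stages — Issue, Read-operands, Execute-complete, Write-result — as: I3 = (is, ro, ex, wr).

I3 = (15, 16, 18, 19)

I1 -> (1, 2, 4, 5)
I2 -> (6, 7, 13, 14)  // WAW R5: wait I1 write@5
I3 -> (15, 16, 18, 19)  // WAW R5: wait I2 write@14
I4 -> (16, 17, 18, 19)
I5 -> (20, 21, 22, 23)  // struct: LSU busy until I4 writes@19
I6 -> (21, 22, 28, 29)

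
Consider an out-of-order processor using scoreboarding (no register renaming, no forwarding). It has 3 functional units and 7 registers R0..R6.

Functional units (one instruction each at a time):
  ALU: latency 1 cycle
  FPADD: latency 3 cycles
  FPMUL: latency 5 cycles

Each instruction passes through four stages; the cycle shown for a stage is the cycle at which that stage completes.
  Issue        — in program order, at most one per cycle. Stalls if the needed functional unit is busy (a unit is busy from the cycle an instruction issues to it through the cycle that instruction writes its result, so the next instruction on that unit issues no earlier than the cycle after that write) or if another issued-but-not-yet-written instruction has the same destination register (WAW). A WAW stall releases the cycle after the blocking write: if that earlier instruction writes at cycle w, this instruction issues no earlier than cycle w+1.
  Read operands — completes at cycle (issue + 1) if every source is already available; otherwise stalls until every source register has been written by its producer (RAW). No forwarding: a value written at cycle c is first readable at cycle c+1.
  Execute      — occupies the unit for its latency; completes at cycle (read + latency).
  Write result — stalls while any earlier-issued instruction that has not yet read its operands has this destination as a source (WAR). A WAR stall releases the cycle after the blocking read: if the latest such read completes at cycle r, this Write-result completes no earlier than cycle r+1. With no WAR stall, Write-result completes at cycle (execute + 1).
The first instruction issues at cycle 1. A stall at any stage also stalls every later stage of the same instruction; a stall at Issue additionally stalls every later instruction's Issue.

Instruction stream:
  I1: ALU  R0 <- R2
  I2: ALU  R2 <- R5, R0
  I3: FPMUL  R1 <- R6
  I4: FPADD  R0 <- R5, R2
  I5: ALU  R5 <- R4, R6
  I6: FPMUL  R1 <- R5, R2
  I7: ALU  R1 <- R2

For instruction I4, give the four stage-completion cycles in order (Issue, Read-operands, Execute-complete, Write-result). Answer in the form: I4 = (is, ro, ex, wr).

I4 = (7, 9, 12, 13)

cycle 1: I1 dispatched to ALU
cycle 2: I1 operands ready
cycle 3: I1 complete
cycle 4: R0←I1
cycle 5: I2 dispatched to ALU
cycle 6: I2 operands ready | I3 dispatched to FPMUL
cycle 7: I2 complete | I3 operands ready | I4 dispatched to FPADD
cycle 8: R2←I2
cycle 9: I4 operands ready | I5 dispatched to ALU
cycle 10: I5 operands ready
cycle 11: I5 complete
cycle 12: I3 complete | I4 complete | R5←I5
cycle 13: R1←I3 | R0←I4
cycle 14: I6 dispatched to FPMUL
cycle 15: I6 operands ready
cycle 20: I6 complete
cycle 21: R1←I6
cycle 22: I7 dispatched to ALU
cycle 23: I7 operands ready
cycle 24: I7 complete
cycle 25: R1←I7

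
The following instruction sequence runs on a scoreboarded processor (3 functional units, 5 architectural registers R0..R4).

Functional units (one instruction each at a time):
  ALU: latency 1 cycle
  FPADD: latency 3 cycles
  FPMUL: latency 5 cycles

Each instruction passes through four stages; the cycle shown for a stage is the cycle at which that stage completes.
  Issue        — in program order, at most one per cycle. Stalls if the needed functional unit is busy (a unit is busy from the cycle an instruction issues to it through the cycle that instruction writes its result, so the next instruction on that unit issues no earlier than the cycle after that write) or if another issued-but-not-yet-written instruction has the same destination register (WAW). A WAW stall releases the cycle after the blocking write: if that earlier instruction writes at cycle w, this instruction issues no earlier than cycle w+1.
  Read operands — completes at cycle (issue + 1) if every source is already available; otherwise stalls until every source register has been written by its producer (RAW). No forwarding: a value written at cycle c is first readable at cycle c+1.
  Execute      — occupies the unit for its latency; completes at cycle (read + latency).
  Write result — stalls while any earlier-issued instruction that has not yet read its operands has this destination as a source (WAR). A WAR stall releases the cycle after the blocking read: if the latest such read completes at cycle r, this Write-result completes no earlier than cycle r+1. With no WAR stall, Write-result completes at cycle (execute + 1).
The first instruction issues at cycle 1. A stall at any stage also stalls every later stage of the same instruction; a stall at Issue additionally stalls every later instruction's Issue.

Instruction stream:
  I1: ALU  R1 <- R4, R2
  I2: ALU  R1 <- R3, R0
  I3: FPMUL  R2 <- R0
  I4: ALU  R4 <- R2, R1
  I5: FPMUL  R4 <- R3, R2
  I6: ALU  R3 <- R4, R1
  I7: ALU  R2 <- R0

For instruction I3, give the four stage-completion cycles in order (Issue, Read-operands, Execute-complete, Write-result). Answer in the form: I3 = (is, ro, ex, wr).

t=1  I1 issues→ALU
t=2  I1 reads
t=3  I1 exec-done
t=4  I1 writes R1
t=5  I2 issues→ALU
t=6  I2 reads · I3 issues→FPMUL
t=7  I2 exec-done · I3 reads
t=8  I2 writes R1
t=9  I4 issues→ALU
t=12  I3 exec-done
t=13  I3 writes R2
t=14  I4 reads
t=15  I4 exec-done
t=16  I4 writes R4
t=17  I5 issues→FPMUL
t=18  I5 reads · I6 issues→ALU
t=23  I5 exec-done
t=24  I5 writes R4
t=25  I6 reads
t=26  I6 exec-done
t=27  I6 writes R3
t=28  I7 issues→ALU
t=29  I7 reads
t=30  I7 exec-done
t=31  I7 writes R2

I3 = (6, 7, 12, 13)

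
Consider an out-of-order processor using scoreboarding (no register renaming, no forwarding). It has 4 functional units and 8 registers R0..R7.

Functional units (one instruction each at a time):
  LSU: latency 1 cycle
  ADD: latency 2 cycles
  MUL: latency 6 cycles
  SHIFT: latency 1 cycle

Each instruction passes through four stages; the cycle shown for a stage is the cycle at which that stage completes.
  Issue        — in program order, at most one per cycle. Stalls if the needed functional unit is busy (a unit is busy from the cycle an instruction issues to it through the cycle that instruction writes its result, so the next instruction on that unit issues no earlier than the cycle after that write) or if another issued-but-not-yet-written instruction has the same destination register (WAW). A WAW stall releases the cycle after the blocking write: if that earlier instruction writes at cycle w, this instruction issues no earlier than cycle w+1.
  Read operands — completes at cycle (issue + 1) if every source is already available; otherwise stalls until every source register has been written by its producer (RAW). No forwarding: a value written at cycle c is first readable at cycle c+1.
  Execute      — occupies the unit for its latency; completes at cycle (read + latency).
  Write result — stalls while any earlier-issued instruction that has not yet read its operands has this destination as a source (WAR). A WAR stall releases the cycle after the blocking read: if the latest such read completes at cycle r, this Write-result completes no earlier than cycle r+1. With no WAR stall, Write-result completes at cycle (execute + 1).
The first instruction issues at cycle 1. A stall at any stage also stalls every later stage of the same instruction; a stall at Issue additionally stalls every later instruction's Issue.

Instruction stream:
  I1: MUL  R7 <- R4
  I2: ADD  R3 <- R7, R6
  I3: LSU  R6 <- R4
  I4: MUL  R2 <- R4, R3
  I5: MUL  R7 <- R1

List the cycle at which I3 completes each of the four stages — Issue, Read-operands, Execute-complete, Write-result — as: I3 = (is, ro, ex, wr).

I3 = (3, 4, 5, 11)

1) issue 1, read 2, done 8, write 9
2) issue 2, read 10, done 12, write 13  <RAW R7: wait I1 write@9>
3) issue 3, read 4, done 5, write 11  <WAR R6: wait I2 read@10>
4) issue 10, read 14, done 20, write 21  <struct: MUL busy until I1 writes@9 / RAW R3: wait I2 write@13>
5) issue 22, read 23, done 29, write 30  <struct: MUL busy until I4 writes@21>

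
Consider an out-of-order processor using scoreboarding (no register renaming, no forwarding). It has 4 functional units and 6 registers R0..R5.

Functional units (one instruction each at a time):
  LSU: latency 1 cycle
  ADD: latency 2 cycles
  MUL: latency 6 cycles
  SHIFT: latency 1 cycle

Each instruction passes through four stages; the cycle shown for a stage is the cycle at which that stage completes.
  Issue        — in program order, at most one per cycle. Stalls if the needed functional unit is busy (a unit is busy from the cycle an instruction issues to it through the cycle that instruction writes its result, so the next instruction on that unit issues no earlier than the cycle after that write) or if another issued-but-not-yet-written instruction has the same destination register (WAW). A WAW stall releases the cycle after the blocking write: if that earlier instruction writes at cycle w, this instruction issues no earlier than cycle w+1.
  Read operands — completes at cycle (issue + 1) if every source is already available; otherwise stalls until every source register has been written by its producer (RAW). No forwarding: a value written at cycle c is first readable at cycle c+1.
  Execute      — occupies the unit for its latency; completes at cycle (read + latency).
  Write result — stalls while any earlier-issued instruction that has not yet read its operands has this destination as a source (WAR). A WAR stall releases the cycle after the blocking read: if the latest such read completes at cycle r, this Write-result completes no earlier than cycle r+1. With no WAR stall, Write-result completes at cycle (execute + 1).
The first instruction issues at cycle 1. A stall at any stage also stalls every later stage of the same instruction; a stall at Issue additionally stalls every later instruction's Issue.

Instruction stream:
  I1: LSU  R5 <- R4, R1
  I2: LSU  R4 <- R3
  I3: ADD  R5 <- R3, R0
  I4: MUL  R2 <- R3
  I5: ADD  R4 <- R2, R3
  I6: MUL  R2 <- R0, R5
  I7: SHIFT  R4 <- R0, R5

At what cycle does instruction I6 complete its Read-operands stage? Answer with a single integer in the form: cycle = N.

cycle = 17

c1: issue I1 (LSU)
c2: I1 read-ops
c3: I1 finished on LSU
c4: I1→R5
c5: issue I2 (LSU)
c6: I2 read-ops, issue I3 (ADD)
c7: I2 finished on LSU, I3 read-ops, issue I4 (MUL)
c8: I2→R4, I4 read-ops
c9: I3 finished on ADD
c10: I3→R5
c11: issue I5 (ADD)
c14: I4 finished on MUL
c15: I4→R2
c16: I5 read-ops, issue I6 (MUL)
c17: I6 read-ops
c18: I5 finished on ADD
c19: I5→R4
c20: issue I7 (SHIFT)
c21: I7 read-ops
c22: I7 finished on SHIFT
c23: I6 finished on MUL, I7→R4
c24: I6→R2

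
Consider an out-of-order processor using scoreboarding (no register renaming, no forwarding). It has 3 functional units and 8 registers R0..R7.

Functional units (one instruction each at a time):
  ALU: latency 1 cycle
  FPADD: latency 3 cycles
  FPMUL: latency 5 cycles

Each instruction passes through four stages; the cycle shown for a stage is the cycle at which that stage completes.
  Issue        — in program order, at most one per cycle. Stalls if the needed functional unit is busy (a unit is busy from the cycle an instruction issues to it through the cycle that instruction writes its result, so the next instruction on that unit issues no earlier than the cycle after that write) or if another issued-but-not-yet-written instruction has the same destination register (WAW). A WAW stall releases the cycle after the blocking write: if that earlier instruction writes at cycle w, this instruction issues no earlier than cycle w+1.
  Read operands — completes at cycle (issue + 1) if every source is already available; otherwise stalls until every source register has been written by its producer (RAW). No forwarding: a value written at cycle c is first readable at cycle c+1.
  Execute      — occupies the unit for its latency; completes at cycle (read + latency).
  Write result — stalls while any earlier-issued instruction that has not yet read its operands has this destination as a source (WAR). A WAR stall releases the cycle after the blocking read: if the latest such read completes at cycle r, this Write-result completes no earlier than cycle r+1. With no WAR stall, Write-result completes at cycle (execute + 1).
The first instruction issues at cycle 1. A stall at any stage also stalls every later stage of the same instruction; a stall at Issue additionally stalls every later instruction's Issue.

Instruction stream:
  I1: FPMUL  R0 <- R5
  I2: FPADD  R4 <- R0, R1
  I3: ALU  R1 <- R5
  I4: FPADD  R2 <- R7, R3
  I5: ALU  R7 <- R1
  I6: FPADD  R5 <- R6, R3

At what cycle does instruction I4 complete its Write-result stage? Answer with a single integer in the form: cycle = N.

cycle = 19

c1: issue I1 (FPMUL)
c2: I1 read-ops | issue I2 (FPADD)
c3: issue I3 (ALU)
c4: I3 read-ops
c5: I3 finished on ALU
c7: I1 finished on FPMUL
c8: I1→R0
c9: I2 read-ops
c10: I3→R1
c12: I2 finished on FPADD
c13: I2→R4
c14: issue I4 (FPADD)
c15: I4 read-ops | issue I5 (ALU)
c16: I5 read-ops
c17: I5 finished on ALU
c18: I4 finished on FPADD | I5→R7
c19: I4→R2
c20: issue I6 (FPADD)
c21: I6 read-ops
c24: I6 finished on FPADD
c25: I6→R5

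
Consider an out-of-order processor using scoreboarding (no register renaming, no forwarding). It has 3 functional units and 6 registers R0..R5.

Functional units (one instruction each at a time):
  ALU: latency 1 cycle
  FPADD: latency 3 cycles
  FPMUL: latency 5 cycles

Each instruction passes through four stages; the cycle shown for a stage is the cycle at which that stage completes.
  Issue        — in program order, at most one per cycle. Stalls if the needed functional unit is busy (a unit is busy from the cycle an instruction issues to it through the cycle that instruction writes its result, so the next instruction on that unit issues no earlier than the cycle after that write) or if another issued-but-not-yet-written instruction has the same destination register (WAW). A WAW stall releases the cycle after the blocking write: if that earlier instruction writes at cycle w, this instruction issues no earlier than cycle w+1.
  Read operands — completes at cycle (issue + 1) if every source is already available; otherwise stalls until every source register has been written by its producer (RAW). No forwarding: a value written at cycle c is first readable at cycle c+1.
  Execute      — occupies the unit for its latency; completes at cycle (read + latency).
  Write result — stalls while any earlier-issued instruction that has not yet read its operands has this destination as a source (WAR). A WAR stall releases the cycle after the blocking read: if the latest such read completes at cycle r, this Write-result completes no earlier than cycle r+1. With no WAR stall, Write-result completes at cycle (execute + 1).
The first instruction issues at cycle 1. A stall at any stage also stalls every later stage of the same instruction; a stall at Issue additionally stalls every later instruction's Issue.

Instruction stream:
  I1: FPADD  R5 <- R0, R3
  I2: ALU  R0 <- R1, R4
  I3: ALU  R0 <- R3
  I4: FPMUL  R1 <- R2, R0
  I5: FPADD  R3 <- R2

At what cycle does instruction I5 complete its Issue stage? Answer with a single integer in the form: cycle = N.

cycle = 8

[I1] 1/2/5/6
[I2] 2/3/4/5
[I3] 6/7/8/9  (struct: ALU busy until I2 writes@5)
[I4] 7/10/15/16  (RAW R0: wait I3 write@9)
[I5] 8/9/12/13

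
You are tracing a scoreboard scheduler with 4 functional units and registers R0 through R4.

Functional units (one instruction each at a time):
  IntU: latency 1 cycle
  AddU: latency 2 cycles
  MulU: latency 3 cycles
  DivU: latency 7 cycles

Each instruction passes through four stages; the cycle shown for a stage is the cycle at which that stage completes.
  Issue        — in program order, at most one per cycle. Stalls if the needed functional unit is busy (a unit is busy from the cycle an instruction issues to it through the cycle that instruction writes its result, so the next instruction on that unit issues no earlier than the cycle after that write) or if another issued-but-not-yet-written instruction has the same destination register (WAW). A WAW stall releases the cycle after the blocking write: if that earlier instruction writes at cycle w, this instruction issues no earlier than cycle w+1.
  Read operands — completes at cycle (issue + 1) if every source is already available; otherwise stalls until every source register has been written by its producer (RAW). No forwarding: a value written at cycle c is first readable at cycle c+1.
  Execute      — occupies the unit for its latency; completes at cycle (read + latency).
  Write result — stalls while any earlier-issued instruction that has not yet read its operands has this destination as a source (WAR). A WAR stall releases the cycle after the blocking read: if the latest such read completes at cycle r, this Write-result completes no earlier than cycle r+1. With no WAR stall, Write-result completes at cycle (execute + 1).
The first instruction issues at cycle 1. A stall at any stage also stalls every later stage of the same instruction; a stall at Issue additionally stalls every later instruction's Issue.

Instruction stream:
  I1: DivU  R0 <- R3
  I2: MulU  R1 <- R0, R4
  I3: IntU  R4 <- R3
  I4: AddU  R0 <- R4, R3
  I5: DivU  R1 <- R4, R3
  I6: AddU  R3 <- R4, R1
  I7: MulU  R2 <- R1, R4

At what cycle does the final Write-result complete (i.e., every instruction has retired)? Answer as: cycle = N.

cycle = 30

c1: I1 dispatched to DivU
c2: I1 operands ready; I2 dispatched to MulU
c3: I3 dispatched to IntU
c4: I3 operands ready
c5: I3 complete
c9: I1 complete
c10: R0←I1
c11: I2 operands ready; I4 dispatched to AddU
c12: R4←I3
c13: I4 operands ready
c14: I2 complete
c15: R1←I2; I4 complete
c16: R0←I4; I5 dispatched to DivU
c17: I5 operands ready; I6 dispatched to AddU
c18: I7 dispatched to MulU
c24: I5 complete
c25: R1←I5
c26: I6 operands ready; I7 operands ready
c28: I6 complete
c29: R3←I6; I7 complete
c30: R2←I7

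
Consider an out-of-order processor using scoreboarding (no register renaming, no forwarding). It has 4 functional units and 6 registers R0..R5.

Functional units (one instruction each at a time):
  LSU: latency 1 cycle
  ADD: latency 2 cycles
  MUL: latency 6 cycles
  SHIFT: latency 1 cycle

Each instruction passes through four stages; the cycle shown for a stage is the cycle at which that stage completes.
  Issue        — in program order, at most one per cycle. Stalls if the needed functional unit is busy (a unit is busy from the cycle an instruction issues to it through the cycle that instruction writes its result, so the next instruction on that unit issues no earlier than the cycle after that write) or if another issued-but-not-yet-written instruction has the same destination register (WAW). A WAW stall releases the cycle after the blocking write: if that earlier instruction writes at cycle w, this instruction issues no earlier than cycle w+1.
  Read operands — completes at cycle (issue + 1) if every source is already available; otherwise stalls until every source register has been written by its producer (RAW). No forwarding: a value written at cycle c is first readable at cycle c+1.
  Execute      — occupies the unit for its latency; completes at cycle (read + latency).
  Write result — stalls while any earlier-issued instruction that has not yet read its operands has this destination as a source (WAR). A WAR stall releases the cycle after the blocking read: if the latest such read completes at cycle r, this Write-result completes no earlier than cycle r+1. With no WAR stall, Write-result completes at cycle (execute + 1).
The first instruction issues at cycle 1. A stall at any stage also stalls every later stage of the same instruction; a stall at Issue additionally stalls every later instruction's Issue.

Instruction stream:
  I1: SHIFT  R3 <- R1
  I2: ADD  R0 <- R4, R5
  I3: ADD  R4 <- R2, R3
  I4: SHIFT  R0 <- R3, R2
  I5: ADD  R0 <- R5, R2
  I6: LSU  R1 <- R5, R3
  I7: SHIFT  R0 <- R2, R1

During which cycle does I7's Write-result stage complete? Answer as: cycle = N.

t=1  issue I1 (SHIFT)
t=2  I1 read-ops, issue I2 (ADD)
t=3  I1 finished on SHIFT, I2 read-ops
t=4  I1→R3
t=5  I2 finished on ADD
t=6  I2→R0
t=7  issue I3 (ADD)
t=8  I3 read-ops, issue I4 (SHIFT)
t=9  I4 read-ops
t=10  I3 finished on ADD, I4 finished on SHIFT
t=11  I3→R4, I4→R0
t=12  issue I5 (ADD)
t=13  I5 read-ops, issue I6 (LSU)
t=14  I6 read-ops
t=15  I5 finished on ADD, I6 finished on LSU
t=16  I5→R0, I6→R1
t=17  issue I7 (SHIFT)
t=18  I7 read-ops
t=19  I7 finished on SHIFT
t=20  I7→R0

cycle = 20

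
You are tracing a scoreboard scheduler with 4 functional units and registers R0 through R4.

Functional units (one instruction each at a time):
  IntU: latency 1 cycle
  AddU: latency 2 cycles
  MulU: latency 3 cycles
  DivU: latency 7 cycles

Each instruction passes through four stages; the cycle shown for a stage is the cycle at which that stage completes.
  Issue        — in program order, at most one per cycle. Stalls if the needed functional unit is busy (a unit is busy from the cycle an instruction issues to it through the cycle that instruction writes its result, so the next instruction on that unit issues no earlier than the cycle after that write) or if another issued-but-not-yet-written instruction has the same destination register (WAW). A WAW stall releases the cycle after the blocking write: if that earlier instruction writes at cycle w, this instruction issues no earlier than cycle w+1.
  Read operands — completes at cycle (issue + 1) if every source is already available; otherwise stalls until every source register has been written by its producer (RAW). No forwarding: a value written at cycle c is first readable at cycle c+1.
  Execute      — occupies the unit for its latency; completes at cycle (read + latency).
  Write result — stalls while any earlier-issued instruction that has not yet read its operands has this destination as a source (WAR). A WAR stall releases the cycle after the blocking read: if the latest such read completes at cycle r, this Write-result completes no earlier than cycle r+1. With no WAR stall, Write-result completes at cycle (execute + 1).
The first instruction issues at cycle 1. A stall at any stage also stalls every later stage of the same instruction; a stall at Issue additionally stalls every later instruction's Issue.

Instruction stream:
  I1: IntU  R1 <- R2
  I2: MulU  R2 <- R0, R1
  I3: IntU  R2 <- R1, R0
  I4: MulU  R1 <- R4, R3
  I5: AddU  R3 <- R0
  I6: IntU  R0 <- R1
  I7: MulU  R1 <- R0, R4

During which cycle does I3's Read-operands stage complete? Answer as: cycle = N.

cycle = 11

1) issue 1, read 2, done 3, write 4
2) issue 2, read 5, done 8, write 9  <RAW R1: wait I1 write@4>
3) issue 10, read 11, done 12, write 13  <WAW R2: wait I2 write@9>
4) issue 11, read 12, done 15, write 16
5) issue 12, read 13, done 15, write 16
6) issue 14, read 17, done 18, write 19  <struct: IntU busy until I3 writes@13 / RAW R1: wait I4 write@16>
7) issue 17, read 20, done 23, write 24  <struct: MulU busy until I4 writes@16 / RAW R0: wait I6 write@19>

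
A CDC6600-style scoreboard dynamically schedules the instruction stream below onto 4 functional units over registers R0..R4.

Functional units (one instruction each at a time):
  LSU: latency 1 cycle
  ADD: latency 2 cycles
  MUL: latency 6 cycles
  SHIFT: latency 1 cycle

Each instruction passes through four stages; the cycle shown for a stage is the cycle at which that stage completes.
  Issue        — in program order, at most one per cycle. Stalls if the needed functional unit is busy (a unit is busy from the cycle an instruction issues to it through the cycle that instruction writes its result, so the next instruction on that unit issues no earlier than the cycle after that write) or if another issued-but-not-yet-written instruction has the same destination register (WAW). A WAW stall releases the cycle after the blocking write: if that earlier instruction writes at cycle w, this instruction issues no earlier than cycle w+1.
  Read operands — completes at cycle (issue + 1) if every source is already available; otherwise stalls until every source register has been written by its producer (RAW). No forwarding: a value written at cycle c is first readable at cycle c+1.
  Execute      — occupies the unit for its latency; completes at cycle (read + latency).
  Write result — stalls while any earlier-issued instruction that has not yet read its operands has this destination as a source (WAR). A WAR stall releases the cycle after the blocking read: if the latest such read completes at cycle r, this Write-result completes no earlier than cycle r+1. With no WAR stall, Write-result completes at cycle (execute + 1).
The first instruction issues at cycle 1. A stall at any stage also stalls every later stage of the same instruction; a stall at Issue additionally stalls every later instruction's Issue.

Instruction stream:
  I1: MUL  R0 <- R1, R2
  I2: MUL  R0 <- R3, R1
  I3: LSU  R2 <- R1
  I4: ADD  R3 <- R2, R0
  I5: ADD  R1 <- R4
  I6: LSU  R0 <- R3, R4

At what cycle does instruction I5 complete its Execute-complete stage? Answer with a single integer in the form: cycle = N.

1) issue 1, read 2, done 8, write 9
2) issue 10, read 11, done 17, write 18  <struct: MUL busy until I1 writes@9>
3) issue 11, read 12, done 13, write 14
4) issue 12, read 19, done 21, write 22  <RAW R0: wait I2 write@18>
5) issue 23, read 24, done 26, write 27  <struct: ADD busy until I4 writes@22>
6) issue 24, read 25, done 26, write 27

cycle = 26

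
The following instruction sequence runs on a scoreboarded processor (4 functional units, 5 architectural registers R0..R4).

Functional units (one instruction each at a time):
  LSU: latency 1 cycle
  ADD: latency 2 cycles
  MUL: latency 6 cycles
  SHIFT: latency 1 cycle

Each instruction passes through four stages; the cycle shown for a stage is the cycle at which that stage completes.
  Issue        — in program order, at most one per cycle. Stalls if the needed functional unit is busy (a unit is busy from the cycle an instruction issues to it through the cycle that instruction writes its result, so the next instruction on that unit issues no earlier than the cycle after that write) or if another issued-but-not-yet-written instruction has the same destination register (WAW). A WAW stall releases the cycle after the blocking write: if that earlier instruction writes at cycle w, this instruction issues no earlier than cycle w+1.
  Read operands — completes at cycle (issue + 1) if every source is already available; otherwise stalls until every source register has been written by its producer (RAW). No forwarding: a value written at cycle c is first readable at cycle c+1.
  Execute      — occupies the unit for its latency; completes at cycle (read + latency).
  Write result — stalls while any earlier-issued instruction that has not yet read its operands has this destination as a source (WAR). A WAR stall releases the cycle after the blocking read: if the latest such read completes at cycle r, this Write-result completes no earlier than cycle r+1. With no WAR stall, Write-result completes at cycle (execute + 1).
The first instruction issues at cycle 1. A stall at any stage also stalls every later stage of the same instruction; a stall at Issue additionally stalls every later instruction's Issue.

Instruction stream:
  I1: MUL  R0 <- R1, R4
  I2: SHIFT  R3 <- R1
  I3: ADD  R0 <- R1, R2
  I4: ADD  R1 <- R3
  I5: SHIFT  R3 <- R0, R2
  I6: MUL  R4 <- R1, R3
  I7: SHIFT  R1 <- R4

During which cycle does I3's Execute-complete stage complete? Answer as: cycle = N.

cycle = 13

I1 -> (1, 2, 8, 9)
I2 -> (2, 3, 4, 5)
I3 -> (10, 11, 13, 14)  // WAW R0: wait I1 write@9
I4 -> (15, 16, 18, 19)  // struct: ADD busy until I3 writes@14
I5 -> (16, 17, 18, 19)
I6 -> (17, 20, 26, 27)  // RAW R1: wait I4 write@19, RAW R3: wait I5 write@19
I7 -> (20, 28, 29, 30)  // struct: SHIFT busy until I5 writes@19, RAW R4: wait I6 write@27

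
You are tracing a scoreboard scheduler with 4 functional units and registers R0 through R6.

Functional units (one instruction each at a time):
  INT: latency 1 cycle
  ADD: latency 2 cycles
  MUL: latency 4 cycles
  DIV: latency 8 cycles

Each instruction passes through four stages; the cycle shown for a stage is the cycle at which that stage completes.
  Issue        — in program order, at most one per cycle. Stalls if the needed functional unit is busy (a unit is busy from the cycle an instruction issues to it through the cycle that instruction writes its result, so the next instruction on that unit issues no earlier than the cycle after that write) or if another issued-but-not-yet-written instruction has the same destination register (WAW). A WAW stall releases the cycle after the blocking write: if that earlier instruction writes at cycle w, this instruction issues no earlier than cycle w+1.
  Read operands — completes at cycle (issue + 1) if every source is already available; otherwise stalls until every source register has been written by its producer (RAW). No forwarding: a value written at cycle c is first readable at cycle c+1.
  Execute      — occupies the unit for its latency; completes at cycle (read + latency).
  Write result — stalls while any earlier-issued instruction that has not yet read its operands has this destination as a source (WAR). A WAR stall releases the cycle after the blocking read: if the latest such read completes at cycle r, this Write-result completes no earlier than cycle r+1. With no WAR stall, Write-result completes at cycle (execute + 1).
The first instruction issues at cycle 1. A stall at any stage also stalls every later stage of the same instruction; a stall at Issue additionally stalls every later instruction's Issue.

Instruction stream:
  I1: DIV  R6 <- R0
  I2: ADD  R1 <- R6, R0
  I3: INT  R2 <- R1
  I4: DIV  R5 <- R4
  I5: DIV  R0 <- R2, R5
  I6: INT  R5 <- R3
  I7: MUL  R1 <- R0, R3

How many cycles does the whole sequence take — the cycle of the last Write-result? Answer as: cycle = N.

cycle = 39

t=1  I1 dispatched to DIV
t=2  I1 operands ready, I2 dispatched to ADD
t=3  I3 dispatched to INT
t=10  I1 complete
t=11  R6←I1
t=12  I2 operands ready, I4 dispatched to DIV
t=13  I4 operands ready
t=14  I2 complete
t=15  R1←I2
t=16  I3 operands ready
t=17  I3 complete
t=18  R2←I3
t=21  I4 complete
t=22  R5←I4
t=23  I5 dispatched to DIV
t=24  I5 operands ready, I6 dispatched to INT
t=25  I6 operands ready, I7 dispatched to MUL
t=26  I6 complete
t=27  R5←I6
t=32  I5 complete
t=33  R0←I5
t=34  I7 operands ready
t=38  I7 complete
t=39  R1←I7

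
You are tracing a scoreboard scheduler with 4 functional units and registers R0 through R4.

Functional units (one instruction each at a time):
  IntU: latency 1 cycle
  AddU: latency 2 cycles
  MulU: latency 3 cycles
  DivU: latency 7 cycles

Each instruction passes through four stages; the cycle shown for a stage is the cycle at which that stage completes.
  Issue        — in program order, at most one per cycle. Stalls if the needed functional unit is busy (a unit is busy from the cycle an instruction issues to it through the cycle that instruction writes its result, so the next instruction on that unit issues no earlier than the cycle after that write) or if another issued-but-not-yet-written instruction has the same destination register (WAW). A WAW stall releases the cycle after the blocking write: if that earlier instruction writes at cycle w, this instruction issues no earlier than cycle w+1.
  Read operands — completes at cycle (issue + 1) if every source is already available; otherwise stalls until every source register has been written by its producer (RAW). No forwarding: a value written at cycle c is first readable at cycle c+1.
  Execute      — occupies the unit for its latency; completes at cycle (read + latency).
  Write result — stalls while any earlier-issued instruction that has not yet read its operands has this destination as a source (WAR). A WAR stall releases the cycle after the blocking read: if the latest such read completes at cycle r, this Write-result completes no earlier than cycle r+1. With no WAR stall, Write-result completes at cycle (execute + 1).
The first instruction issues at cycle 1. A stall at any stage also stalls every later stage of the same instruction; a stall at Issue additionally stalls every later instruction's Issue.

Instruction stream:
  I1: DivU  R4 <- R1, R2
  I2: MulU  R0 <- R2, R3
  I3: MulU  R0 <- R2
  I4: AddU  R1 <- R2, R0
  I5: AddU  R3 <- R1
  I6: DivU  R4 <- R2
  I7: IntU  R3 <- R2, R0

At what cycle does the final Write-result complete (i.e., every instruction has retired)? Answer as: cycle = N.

[1] issue I1 (DivU)
[2] I1 read-ops, issue I2 (MulU)
[3] I2 read-ops
[6] I2 finished on MulU
[7] I2→R0
[8] issue I3 (MulU)
[9] I1 finished on DivU, I3 read-ops, issue I4 (AddU)
[10] I1→R4
[12] I3 finished on MulU
[13] I3→R0
[14] I4 read-ops
[16] I4 finished on AddU
[17] I4→R1
[18] issue I5 (AddU)
[19] I5 read-ops, issue I6 (DivU)
[20] I6 read-ops
[21] I5 finished on AddU
[22] I5→R3
[23] issue I7 (IntU)
[24] I7 read-ops
[25] I7 finished on IntU
[26] I7→R3
[27] I6 finished on DivU
[28] I6→R4

cycle = 28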